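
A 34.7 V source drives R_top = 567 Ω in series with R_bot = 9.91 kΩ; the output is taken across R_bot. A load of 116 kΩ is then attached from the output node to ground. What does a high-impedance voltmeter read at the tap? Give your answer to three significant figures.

V_out ≈ 32.7 V

The load sits in parallel with R_bot: R_bot‖R_L = (9910 × 116000) / (9910 + 116000) = 9130 Ω.
V_out = 34.7 × 9130 / (567 + 9130) = 34.7 × 9130/9697 = 32.7 V.
(Unloaded it would have been 32.8 V.)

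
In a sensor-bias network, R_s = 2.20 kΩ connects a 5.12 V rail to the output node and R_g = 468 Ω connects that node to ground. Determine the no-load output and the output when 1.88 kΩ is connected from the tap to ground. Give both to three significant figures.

Unloaded: 0.898 V; loaded: 0.745 V

Open-circuit: V = 5.12 × 468/(2200 + 468) = 0.898 V.
With the load, R_g becomes R_g‖R_L = 374.7 Ω, so V = 5.12 × 374.7/2575 = 0.745 V.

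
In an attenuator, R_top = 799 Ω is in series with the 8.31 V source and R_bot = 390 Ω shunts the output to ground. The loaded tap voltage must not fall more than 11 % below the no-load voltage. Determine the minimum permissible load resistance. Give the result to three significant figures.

R_L(min) ≈ 2.12 kΩ

Output resistance R_th = R_top‖R_bot = (799 × 390)/1189 = 262.1 Ω.
The fractional drop is R_th/(R_th + R_L); requiring this ≤ 0.110 gives R_L ≥ R_th(1/0.110 − 1) = 262.1 × 8.091 = 2.12 kΩ.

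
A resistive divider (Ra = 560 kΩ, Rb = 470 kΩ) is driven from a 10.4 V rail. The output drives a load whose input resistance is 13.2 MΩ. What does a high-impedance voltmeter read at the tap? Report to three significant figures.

V_out ≈ 4.66 V

The load sits in parallel with Rb: Rb‖R_L = (470 × 13200) / (470 + 13200) = 453.8 kΩ.
V_out = 10.4 × 453.8 / (560 + 453.8) = 10.4 × 453.8/1014 = 4.66 V.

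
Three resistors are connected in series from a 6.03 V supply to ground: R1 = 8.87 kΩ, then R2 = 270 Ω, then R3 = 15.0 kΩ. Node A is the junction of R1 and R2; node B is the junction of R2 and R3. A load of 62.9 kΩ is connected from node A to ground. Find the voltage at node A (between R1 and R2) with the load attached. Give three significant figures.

Below node A the series string R2+R3 = 15270 Ω sits in parallel with the 62900 Ω load: 12290 Ω.
V_A = 6.03 × 12290/(8870 + 12290) = 3.50 V.

V ≈ 3.50 V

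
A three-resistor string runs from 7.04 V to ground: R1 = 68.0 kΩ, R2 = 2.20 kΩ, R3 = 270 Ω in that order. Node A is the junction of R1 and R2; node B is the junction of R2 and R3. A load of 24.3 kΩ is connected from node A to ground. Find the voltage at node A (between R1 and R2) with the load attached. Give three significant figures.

V ≈ 0.225 V

Below node A the series string R2+R3 = 2470 Ω sits in parallel with the 24300 Ω load: 2242 Ω.
V_A = 7.04 × 2242/(68000 + 2242) = 0.225 V.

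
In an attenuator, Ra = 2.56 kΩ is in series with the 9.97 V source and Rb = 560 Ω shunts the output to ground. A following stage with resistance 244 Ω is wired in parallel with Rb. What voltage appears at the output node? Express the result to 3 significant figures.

The load sits in parallel with Rb: Rb‖R_L = (560 × 244) / (560 + 244) = 170.0 Ω.
V_out = 9.97 × 170.0 / (2560 + 170.0) = 9.97 × 170.0/2730 = 0.621 V.

V_out ≈ 0.621 V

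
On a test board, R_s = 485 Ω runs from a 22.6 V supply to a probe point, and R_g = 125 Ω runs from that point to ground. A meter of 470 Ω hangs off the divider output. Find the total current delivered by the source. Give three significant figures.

I ≈ 38.7 mA

R_g‖R_L = 98.74 Ω, so the source sees R_s + R_g‖R_L = 583.7 Ω.
I = 22.6 V / 583.7 Ω = 38.7 mA.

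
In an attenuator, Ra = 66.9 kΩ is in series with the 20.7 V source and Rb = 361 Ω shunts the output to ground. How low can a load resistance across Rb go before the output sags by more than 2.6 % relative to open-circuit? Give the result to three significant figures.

Output resistance R_th = Ra‖Rb = (66900 × 361)/67260 = 359.1 Ω.
The fractional drop is R_th/(R_th + R_L); requiring this ≤ 0.0260 gives R_L ≥ R_th(1/0.0260 − 1) = 359.1 × 37.46 = 13.5 kΩ.

R_L(min) ≈ 13.5 kΩ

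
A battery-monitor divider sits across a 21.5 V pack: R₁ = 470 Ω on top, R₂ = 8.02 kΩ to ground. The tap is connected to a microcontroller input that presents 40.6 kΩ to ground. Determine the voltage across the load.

V_out ≈ 20.1 V

The load sits in parallel with R₂: R₂‖R_L = (8020 × 40600) / (8020 + 40600) = 6697 Ω.
V_out = 21.5 × 6697 / (470 + 6697) = 21.5 × 6697/7167 = 20.1 V.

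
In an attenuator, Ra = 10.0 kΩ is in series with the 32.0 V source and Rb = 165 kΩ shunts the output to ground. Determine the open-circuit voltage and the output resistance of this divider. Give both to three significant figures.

V_th is the open-circuit tap voltage: 32.0 × 165/(10.0 + 165) = 30.2 V.
With the supply zeroed, Ra and Rb appear in parallel from the tap: R_th = Ra‖Rb = (10.0 × 165)/175.0 = 9.43 kΩ.

V_th = 30.2 V, R_th = 9.43 kΩ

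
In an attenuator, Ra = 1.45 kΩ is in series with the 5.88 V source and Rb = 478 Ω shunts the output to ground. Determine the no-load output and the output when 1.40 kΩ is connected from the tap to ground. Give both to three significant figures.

Open-circuit: V = 5.88 × 478/(1450 + 478) = 1.46 V.
With the load, Rb becomes Rb‖R_L = 356.3 Ω, so V = 5.88 × 356.3/1806 = 1.16 V.

Unloaded: 1.46 V; loaded: 1.16 V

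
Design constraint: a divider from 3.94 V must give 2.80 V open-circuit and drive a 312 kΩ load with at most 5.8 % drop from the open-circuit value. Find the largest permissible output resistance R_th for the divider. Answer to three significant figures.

Loading drop = R_th/(R_th + R_L) ≤ 0.0580, so R_th ≤ R_L · ε/(1−ε) = 312 kΩ × 0.0580/0.9420 = 19.2 kΩ.
(Any R1, R2 with R2/(R1+R2) = 0.711 and R1‖R2 ≤ 19.2 kΩ will meet the spec.)

R_th ≤ 19.2 kΩ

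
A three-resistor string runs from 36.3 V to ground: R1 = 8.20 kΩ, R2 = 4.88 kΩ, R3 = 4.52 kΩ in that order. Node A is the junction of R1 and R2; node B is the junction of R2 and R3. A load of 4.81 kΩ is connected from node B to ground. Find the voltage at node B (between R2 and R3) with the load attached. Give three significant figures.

V ≈ 5.49 V

At node B, R3 is in parallel with the load: R3‖R_L = 2.330 kΩ.
Below node A the resistance is R2 + (R3‖R_L) = 7.210 kΩ, so V_A = 36.3 × 7.210/15.41 = 16.98 V.
Then V_B = V_A × (R3‖R_L)/(R2 + R3‖R_L) = 16.98 × 2.330/7.210 = 5.49 V.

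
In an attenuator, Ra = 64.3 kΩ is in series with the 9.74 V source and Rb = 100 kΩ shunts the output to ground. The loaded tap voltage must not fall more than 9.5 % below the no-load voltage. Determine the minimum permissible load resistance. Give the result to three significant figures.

R_L(min) ≈ 373 kΩ

Output resistance R_th = Ra‖Rb = (64.3 × 100)/164.3 = 39.14 kΩ.
The fractional drop is R_th/(R_th + R_L); requiring this ≤ 0.0950 gives R_L ≥ R_th(1/0.0950 − 1) = 39.14 × 9.526 = 373 kΩ.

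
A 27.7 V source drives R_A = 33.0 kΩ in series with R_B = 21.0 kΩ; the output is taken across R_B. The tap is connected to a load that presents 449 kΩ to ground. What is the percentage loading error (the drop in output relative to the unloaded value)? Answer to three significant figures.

The divider's output (Thévenin) resistance is R_A‖R_B = 12.83 kΩ.
Fractional drop under load = R_th/(R_th + R_L) = 12.83 / (12.83 + 449) = 0.02779.
So the output falls by 2.78 %.

2.78 %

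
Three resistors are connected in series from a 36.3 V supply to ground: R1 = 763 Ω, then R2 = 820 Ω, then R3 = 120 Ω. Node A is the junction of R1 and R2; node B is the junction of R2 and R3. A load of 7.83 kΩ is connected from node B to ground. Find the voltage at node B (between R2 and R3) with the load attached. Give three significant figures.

At node B, R3 is in parallel with the load: R3‖R_L = 118.2 Ω.
Below node A the resistance is R2 + (R3‖R_L) = 938.2 Ω, so V_A = 36.3 × 938.2/1701 = 20.02 V.
Then V_B = V_A × (R3‖R_L)/(R2 + R3‖R_L) = 20.02 × 118.2/938.2 = 2.52 V.

V ≈ 2.52 V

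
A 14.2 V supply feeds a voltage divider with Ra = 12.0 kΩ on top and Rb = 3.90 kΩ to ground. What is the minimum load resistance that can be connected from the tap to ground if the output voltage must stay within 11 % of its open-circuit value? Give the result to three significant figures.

Output resistance R_th = Ra‖Rb = (12.0 × 3.90)/15.90 = 2.943 kΩ.
The fractional drop is R_th/(R_th + R_L); requiring this ≤ 0.110 gives R_L ≥ R_th(1/0.110 − 1) = 2.943 × 8.091 = 23.8 kΩ.

R_L(min) ≈ 23.8 kΩ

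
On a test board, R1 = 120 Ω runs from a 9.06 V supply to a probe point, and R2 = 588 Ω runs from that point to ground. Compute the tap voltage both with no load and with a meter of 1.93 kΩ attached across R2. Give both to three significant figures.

Open-circuit: V = 9.06 × 588/(120 + 588) = 7.52 V.
With the load, R2 becomes R2‖R_L = 450.7 Ω, so V = 9.06 × 450.7/570.7 = 7.15 V.

Unloaded: 7.52 V; loaded: 7.15 V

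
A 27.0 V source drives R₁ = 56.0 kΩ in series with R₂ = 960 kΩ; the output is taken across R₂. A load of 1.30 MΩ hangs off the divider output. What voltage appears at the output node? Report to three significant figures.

The load sits in parallel with R₂: R₂‖R_L = (960 × 1300) / (960 + 1300) = 552.2 kΩ.
V_out = 27.0 × 552.2 / (56.0 + 552.2) = 27.0 × 552.2/608.2 = 24.5 V.
(Unloaded it would have been 25.5 V.)

V_out ≈ 24.5 V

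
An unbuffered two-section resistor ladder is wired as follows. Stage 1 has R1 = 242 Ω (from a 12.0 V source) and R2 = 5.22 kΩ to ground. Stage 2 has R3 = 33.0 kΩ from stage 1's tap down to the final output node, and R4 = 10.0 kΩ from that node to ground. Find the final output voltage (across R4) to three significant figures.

Stage 2 presents R3+R4 = 43000 Ω as a load on stage 1's tap.
Stage 1's lower leg becomes R2‖(R3+R4) = 4655 Ω, so V_mid = 12.0 × 4655/4897 = 11.41 V.
Stage 2 is itself unloaded: V_out = V_mid × R4/(R3+R4) = 11.41 × 10000/43000 = 2.65 V.

V_out ≈ 2.65 V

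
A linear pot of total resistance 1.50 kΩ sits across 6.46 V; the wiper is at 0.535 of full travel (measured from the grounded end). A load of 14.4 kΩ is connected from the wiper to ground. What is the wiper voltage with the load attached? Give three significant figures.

V ≈ 3.37 V

The wiper splits the pot into (1−α)R = 697.5 Ω above and αR = 802.5 Ω below.
Lower section ‖ load = 760.1 Ω.
V_wiper = 6.46 × 760.1/(697.5 + 760.1) = 3.37 V.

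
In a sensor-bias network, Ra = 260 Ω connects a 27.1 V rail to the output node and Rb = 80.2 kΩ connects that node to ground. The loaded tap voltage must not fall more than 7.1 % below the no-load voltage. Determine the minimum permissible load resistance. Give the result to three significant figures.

Output resistance R_th = Ra‖Rb = (260 × 80200)/80460 = 259.2 Ω.
The fractional drop is R_th/(R_th + R_L); requiring this ≤ 0.0710 gives R_L ≥ R_th(1/0.0710 − 1) = 259.2 × 13.08 = 3.39 kΩ.

R_L(min) ≈ 3.39 kΩ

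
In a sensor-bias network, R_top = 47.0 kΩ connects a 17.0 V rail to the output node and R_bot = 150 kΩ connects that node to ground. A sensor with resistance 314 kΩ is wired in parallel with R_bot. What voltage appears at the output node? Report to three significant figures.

V_out ≈ 11.6 V

The load sits in parallel with R_bot: R_bot‖R_L = (150 × 314) / (150 + 314) = 101.5 kΩ.
V_out = 17.0 × 101.5 / (47.0 + 101.5) = 17.0 × 101.5/148.5 = 11.6 V.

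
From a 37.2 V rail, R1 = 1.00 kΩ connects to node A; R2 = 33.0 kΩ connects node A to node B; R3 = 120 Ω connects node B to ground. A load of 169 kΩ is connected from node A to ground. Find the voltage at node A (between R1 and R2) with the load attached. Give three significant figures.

V ≈ 35.9 V

Below node A the series string R2+R3 = 33120 Ω sits in parallel with the 169000 Ω load: 27690 Ω.
V_A = 37.2 × 27690/(1000 + 27690) = 35.9 V.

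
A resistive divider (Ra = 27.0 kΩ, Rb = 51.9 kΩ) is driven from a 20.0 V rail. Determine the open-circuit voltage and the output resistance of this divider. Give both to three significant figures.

V_th is the open-circuit tap voltage: 20.0 × 51.9/(27.0 + 51.9) = 13.2 V.
With the supply zeroed, Ra and Rb appear in parallel from the tap: R_th = Ra‖Rb = (27.0 × 51.9)/78.90 = 17.8 kΩ.

V_th = 13.2 V, R_th = 17.8 kΩ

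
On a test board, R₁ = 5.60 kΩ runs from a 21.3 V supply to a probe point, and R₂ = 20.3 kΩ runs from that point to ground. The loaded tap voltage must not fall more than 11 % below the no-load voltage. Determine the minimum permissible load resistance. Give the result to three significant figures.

R_L(min) ≈ 35.5 kΩ

Output resistance R_th = R₁‖R₂ = (5.60 × 20.3)/25.90 = 4.389 kΩ.
The fractional drop is R_th/(R_th + R_L); requiring this ≤ 0.110 gives R_L ≥ R_th(1/0.110 − 1) = 4.389 × 8.091 = 35.5 kΩ.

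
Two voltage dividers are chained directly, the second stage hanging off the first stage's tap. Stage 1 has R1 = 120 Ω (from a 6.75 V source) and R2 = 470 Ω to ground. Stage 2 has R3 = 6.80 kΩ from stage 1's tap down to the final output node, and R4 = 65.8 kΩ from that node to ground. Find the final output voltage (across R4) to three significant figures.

V_out ≈ 4.87 V

Stage 2 presents R3+R4 = 72600 Ω as a load on stage 1's tap.
Stage 1's lower leg becomes R2‖(R3+R4) = 467.0 Ω, so V_mid = 6.75 × 467.0/587.0 = 5.370 V.
Stage 2 is itself unloaded: V_out = V_mid × R4/(R3+R4) = 5.370 × 65800/72600 = 4.87 V.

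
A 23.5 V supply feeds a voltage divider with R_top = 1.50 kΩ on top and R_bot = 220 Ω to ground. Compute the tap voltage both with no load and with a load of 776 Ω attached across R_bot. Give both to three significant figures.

Open-circuit: V = 23.5 × 220/(1500 + 220) = 3.01 V.
With the load, R_bot becomes R_bot‖R_L = 171.4 Ω, so V = 23.5 × 171.4/1671 = 2.41 V.

Unloaded: 3.01 V; loaded: 2.41 V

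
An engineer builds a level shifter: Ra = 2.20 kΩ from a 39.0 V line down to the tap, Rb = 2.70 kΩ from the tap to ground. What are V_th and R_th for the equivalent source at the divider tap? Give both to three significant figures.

V_th is the open-circuit tap voltage: 39.0 × 2.70/(2.20 + 2.70) = 21.5 V.
With the supply zeroed, Ra and Rb appear in parallel from the tap: R_th = Ra‖Rb = (2.20 × 2.70)/4.900 = 1.21 kΩ.

V_th = 21.5 V, R_th = 1.21 kΩ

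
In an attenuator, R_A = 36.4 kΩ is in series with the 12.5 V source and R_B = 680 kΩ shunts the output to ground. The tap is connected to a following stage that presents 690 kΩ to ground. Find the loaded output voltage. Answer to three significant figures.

The load sits in parallel with R_B: R_B‖R_L = (680 × 690) / (680 + 690) = 342.5 kΩ.
V_out = 12.5 × 342.5 / (36.4 + 342.5) = 12.5 × 342.5/378.9 = 11.3 V.

V_out ≈ 11.3 V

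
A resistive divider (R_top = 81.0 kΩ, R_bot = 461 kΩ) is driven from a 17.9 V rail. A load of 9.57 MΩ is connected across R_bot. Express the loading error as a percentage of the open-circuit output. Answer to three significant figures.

0.715 %

The divider's output (Thévenin) resistance is R_top‖R_bot = 68.89 kΩ.
Fractional drop under load = R_th/(R_th + R_L) = 68.89 / (68.89 + 9570) = 0.007148.
So the output falls by 0.715 %.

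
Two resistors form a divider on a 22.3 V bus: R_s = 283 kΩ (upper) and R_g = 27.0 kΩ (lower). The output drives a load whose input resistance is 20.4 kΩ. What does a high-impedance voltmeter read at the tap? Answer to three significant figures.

V_out ≈ 0.880 V

The load sits in parallel with R_g: R_g‖R_L = (27.0 × 20.4) / (27.0 + 20.4) = 11.62 kΩ.
V_out = 22.3 × 11.62 / (283 + 11.62) = 22.3 × 11.62/294.6 = 0.880 V.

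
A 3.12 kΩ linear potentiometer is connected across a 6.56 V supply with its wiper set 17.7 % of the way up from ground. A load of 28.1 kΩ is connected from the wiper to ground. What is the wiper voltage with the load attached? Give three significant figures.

The wiper splits the pot into (1−α)R = 2568 Ω above and αR = 552.2 Ω below.
Lower section ‖ load = 541.6 Ω.
V_wiper = 6.56 × 541.6/(2568 + 541.6) = 1.14 V.

V ≈ 1.14 V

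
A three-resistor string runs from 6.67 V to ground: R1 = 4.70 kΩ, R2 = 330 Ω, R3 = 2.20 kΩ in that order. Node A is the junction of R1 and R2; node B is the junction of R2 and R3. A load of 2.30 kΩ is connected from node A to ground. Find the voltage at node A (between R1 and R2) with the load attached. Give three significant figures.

V ≈ 1.36 V

Below node A the series string R2+R3 = 2530 Ω sits in parallel with the 2300 Ω load: 1205 Ω.
V_A = 6.67 × 1205/(4700 + 1205) = 1.36 V.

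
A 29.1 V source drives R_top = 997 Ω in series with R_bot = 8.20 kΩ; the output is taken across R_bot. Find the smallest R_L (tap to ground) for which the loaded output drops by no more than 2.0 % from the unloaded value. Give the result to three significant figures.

Output resistance R_th = R_top‖R_bot = (997 × 8200)/9197 = 888.9 Ω.
The fractional drop is R_th/(R_th + R_L); requiring this ≤ 0.0200 gives R_L ≥ R_th(1/0.0200 − 1) = 888.9 × 49.00 = 43.6 kΩ.

R_L(min) ≈ 43.6 kΩ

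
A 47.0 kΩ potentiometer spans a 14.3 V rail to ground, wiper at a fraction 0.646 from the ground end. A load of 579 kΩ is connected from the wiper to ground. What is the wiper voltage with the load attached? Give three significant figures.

V ≈ 9.07 V

The wiper splits the pot into (1−α)R = 16.64 kΩ above and αR = 30.36 kΩ below.
Lower section ‖ load = 28.85 kΩ.
V_wiper = 14.3 × 28.85/(16.64 + 28.85) = 9.07 V.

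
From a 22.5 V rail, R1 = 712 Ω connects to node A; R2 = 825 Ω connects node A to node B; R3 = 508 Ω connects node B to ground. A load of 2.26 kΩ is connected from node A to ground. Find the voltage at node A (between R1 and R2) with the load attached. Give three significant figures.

Below node A the series string R2+R3 = 1333 Ω sits in parallel with the 2260 Ω load: 838.5 Ω.
V_A = 22.5 × 838.5/(712 + 838.5) = 12.2 V.

V ≈ 12.2 V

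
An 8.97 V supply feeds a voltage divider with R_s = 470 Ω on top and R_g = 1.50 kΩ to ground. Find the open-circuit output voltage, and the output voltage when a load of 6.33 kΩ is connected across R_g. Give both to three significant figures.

Unloaded: 6.83 V; loaded: 6.46 V

Open-circuit: V = 8.97 × 1500/(470 + 1500) = 6.83 V.
With the load, R_g becomes R_g‖R_L = 1213 Ω, so V = 8.97 × 1213/1683 = 6.46 V.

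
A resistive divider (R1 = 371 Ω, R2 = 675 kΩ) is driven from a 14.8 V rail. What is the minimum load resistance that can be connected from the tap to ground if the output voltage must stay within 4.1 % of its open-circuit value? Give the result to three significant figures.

R_L(min) ≈ 8.67 kΩ

Output resistance R_th = R1‖R2 = (371 × 675000)/675400 = 370.8 Ω.
The fractional drop is R_th/(R_th + R_L); requiring this ≤ 0.0410 gives R_L ≥ R_th(1/0.0410 − 1) = 370.8 × 23.39 = 8.67 kΩ.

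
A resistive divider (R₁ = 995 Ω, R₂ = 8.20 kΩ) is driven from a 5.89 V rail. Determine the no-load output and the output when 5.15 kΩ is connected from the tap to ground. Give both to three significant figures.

Open-circuit: V = 5.89 × 8200/(995 + 8200) = 5.25 V.
With the load, R₂ becomes R₂‖R_L = 3163 Ω, so V = 5.89 × 3163/4158 = 4.48 V.

Unloaded: 5.25 V; loaded: 4.48 V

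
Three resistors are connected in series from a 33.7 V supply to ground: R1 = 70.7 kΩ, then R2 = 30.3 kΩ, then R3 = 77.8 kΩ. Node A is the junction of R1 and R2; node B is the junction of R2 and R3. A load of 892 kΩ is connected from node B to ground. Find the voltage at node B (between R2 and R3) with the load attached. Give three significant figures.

V ≈ 14.0 V

At node B, R3 is in parallel with the load: R3‖R_L = 71.56 kΩ.
Below node A the resistance is R2 + (R3‖R_L) = 101.9 kΩ, so V_A = 33.7 × 101.9/172.6 = 19.89 V.
Then V_B = V_A × (R3‖R_L)/(R2 + R3‖R_L) = 19.89 × 71.56/101.9 = 14.0 V.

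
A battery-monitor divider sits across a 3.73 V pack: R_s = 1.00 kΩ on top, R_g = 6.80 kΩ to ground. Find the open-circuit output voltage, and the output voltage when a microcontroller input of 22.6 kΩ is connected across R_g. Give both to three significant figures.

Unloaded: 3.25 V; loaded: 3.13 V

Open-circuit: V = 3.73 × 6.80/(1.00 + 6.80) = 3.25 V.
With the load, R_g becomes R_g‖R_L = 5.227 kΩ, so V = 3.73 × 5.227/6.227 = 3.13 V.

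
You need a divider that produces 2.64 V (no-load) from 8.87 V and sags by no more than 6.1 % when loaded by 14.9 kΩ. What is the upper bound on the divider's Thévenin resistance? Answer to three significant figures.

Loading drop = R_th/(R_th + R_L) ≤ 0.0610, so R_th ≤ R_L · ε/(1−ε) = 14.9 kΩ × 0.0610/0.9390 = 968 Ω.

R_th ≤ 968 Ω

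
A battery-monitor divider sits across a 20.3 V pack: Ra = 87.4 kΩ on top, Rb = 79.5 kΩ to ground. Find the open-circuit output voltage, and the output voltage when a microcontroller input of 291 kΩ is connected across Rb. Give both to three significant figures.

Open-circuit: V = 20.3 × 79.5/(87.4 + 79.5) = 9.67 V.
With the load, Rb becomes Rb‖R_L = 62.44 kΩ, so V = 20.3 × 62.44/149.8 = 8.46 V.

Unloaded: 9.67 V; loaded: 8.46 V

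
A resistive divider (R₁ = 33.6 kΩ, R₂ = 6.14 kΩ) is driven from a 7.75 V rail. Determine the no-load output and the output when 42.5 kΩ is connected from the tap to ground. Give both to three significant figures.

Unloaded: 1.20 V; loaded: 1.07 V

Open-circuit: V = 7.75 × 6.14/(33.6 + 6.14) = 1.20 V.
With the load, R₂ becomes R₂‖R_L = 5.365 kΩ, so V = 7.75 × 5.365/38.96 = 1.07 V.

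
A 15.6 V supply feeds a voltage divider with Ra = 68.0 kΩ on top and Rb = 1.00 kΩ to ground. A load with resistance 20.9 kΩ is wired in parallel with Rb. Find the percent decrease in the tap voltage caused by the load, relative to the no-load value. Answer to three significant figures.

4.50 %

The divider's output (Thévenin) resistance is Ra‖Rb = 0.9855 kΩ.
Fractional drop under load = R_th/(R_th + R_L) = 0.9855 / (0.9855 + 20.9) = 0.04503.
So the output falls by 4.50 %.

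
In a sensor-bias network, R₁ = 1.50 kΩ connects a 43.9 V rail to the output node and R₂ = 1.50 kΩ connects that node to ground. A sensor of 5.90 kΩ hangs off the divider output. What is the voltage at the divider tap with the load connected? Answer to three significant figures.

The load sits in parallel with R₂: R₂‖R_L = (1.50 × 5.90) / (1.50 + 5.90) = 1.196 kΩ.
V_out = 43.9 × 1.196 / (1.50 + 1.196) = 43.9 × 1.196/2.696 = 19.5 V.

V_out ≈ 19.5 V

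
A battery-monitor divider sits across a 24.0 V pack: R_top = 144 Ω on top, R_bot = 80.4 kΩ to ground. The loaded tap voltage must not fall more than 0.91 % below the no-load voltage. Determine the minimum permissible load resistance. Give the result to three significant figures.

R_L(min) ≈ 15.7 kΩ

Output resistance R_th = R_top‖R_bot = (144 × 80400)/80540 = 143.7 Ω.
The fractional drop is R_th/(R_th + R_L); requiring this ≤ 0.00910 gives R_L ≥ R_th(1/0.00910 − 1) = 143.7 × 108.9 = 15.7 kΩ.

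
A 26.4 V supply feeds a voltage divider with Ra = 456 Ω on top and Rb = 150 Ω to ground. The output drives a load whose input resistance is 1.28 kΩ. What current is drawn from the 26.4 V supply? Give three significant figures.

Rb‖R_L = 134.3 Ω, so the source sees Ra + Rb‖R_L = 590.3 Ω.
I = 26.4 V / 590.3 Ω = 44.7 mA.

I ≈ 44.7 mA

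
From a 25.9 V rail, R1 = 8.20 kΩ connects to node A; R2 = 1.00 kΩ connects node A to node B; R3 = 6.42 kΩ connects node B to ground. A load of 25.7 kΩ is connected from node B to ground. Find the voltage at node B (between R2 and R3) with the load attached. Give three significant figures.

V ≈ 9.28 V

At node B, R3 is in parallel with the load: R3‖R_L = 5.137 kΩ.
Below node A the resistance is R2 + (R3‖R_L) = 6.137 kΩ, so V_A = 25.9 × 6.137/14.34 = 11.09 V.
Then V_B = V_A × (R3‖R_L)/(R2 + R3‖R_L) = 11.09 × 5.137/6.137 = 9.28 V.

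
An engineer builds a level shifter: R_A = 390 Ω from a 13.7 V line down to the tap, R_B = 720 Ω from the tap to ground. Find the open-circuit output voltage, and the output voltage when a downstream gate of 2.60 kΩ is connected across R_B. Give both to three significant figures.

Open-circuit: V = 13.7 × 720/(390 + 720) = 8.89 V.
With the load, R_B becomes R_B‖R_L = 563.9 Ω, so V = 13.7 × 563.9/953.9 = 8.10 V.

Unloaded: 8.89 V; loaded: 8.10 V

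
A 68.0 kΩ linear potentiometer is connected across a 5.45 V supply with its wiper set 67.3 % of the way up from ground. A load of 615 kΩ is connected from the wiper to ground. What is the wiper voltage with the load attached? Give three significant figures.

The wiper splits the pot into (1−α)R = 22.24 kΩ above and αR = 45.76 kΩ below.
Lower section ‖ load = 42.59 kΩ.
V_wiper = 5.45 × 42.59/(22.24 + 42.59) = 3.58 V.

V ≈ 3.58 V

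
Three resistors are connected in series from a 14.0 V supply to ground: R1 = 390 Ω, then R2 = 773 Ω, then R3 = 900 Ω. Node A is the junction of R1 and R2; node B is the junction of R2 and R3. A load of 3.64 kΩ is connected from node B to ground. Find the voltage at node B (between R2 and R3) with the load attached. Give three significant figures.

At node B, R3 is in parallel with the load: R3‖R_L = 721.6 Ω.
Below node A the resistance is R2 + (R3‖R_L) = 1495 Ω, so V_A = 14.0 × 1495/1885 = 11.10 V.
Then V_B = V_A × (R3‖R_L)/(R2 + R3‖R_L) = 11.10 × 721.6/1495 = 5.36 V.

V ≈ 5.36 V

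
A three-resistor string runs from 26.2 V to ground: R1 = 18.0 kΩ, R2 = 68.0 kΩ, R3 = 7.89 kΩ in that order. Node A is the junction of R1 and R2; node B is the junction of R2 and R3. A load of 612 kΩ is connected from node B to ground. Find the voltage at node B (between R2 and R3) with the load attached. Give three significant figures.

At node B, R3 is in parallel with the load: R3‖R_L = 7.790 kΩ.
Below node A the resistance is R2 + (R3‖R_L) = 75.79 kΩ, so V_A = 26.2 × 75.79/93.79 = 21.17 V.
Then V_B = V_A × (R3‖R_L)/(R2 + R3‖R_L) = 21.17 × 7.790/75.79 = 2.18 V.

V ≈ 2.18 V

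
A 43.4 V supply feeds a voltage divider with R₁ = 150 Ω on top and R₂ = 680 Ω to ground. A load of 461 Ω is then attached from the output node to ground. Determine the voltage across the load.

The load sits in parallel with R₂: R₂‖R_L = (680 × 461) / (680 + 461) = 274.7 Ω.
V_out = 43.4 × 274.7 / (150 + 274.7) = 43.4 × 274.7/424.7 = 28.1 V.

V_out ≈ 28.1 V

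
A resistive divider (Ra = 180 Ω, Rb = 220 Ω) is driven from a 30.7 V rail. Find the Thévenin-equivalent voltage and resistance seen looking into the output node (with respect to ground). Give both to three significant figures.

V_th = 16.9 V, R_th = 99.0 Ω

V_th is the open-circuit tap voltage: 30.7 × 220/(180 + 220) = 16.9 V.
With the supply zeroed, Ra and Rb appear in parallel from the tap: R_th = Ra‖Rb = (180 × 220)/400.0 = 99.0 Ω.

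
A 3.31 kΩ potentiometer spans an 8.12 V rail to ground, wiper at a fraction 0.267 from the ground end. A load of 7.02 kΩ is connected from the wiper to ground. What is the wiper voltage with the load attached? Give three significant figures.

The wiper splits the pot into (1−α)R = 2426 Ω above and αR = 883.8 Ω below.
Lower section ‖ load = 785.0 Ω.
V_wiper = 8.12 × 785.0/(2426 + 785.0) = 1.98 V.

V ≈ 1.98 V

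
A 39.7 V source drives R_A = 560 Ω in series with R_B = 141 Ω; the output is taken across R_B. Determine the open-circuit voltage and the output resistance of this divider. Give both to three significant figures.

V_th = 7.99 V, R_th = 113 Ω

V_th is the open-circuit tap voltage: 39.7 × 141/(560 + 141) = 7.99 V.
With the supply zeroed, R_A and R_B appear in parallel from the tap: R_th = R_A‖R_B = (560 × 141)/701.0 = 113 Ω.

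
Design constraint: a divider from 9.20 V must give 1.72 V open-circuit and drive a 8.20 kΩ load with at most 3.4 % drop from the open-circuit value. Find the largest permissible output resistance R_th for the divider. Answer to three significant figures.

R_th ≤ 289 Ω

Loading drop = R_th/(R_th + R_L) ≤ 0.0340, so R_th ≤ R_L · ε/(1−ε) = 8.20 kΩ × 0.0340/0.9660 = 289 Ω.
(Any R1, R2 with R2/(R1+R2) = 0.187 and R1‖R2 ≤ 289 Ω will meet the spec.)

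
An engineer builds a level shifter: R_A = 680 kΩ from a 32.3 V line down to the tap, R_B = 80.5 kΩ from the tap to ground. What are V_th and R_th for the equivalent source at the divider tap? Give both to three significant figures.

V_th = 3.42 V, R_th = 72.0 kΩ

V_th is the open-circuit tap voltage: 32.3 × 80.5/(680 + 80.5) = 3.42 V.
With the supply zeroed, R_A and R_B appear in parallel from the tap: R_th = R_A‖R_B = (680 × 80.5)/760.5 = 72.0 kΩ.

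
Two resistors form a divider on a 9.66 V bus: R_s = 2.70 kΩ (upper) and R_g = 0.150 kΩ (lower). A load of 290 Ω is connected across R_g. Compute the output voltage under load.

V_out ≈ 0.341 V

The load sits in parallel with R_g: R_g‖R_L = (150 × 290) / (150 + 290) = 98.86 Ω.
V_out = 9.66 × 98.86 / (2700 + 98.86) = 9.66 × 98.86/2799 = 0.341 V.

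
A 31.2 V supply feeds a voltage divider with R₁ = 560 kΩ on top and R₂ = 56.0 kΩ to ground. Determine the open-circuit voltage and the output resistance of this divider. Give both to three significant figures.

V_th = 2.84 V, R_th = 50.9 kΩ

V_th is the open-circuit tap voltage: 31.2 × 56.0/(560 + 56.0) = 2.84 V.
With the supply zeroed, R₁ and R₂ appear in parallel from the tap: R_th = R₁‖R₂ = (560 × 56.0)/616.0 = 50.9 kΩ.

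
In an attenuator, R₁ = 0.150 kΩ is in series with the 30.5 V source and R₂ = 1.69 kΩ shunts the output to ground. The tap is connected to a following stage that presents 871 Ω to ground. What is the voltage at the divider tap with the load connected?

V_out ≈ 24.2 V

The load sits in parallel with R₂: R₂‖R_L = (1690 × 871) / (1690 + 871) = 574.8 Ω.
V_out = 30.5 × 574.8 / (150 + 574.8) = 30.5 × 574.8/724.8 = 24.2 V.
(Unloaded it would have been 28.0 V.)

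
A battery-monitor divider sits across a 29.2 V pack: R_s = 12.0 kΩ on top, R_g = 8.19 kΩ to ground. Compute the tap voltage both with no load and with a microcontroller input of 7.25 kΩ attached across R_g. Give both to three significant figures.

Unloaded: 11.8 V; loaded: 7.09 V

Open-circuit: V = 29.2 × 8.19/(12.0 + 8.19) = 11.8 V.
With the load, R_g becomes R_g‖R_L = 3.846 kΩ, so V = 29.2 × 3.846/15.85 = 7.09 V.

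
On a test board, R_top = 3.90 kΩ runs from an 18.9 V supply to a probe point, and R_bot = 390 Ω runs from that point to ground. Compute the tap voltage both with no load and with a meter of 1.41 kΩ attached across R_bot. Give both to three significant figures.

Open-circuit: V = 18.9 × 390/(3900 + 390) = 1.72 V.
With the load, R_bot becomes R_bot‖R_L = 305.5 Ω, so V = 18.9 × 305.5/4206 = 1.37 V.

Unloaded: 1.72 V; loaded: 1.37 V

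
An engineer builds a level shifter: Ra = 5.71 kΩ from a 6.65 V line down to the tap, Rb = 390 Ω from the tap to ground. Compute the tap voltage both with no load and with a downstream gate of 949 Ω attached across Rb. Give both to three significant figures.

Open-circuit: V = 6.65 × 390/(5710 + 390) = 0.425 V.
With the load, Rb becomes Rb‖R_L = 276.4 Ω, so V = 6.65 × 276.4/5986 = 0.307 V.

Unloaded: 0.425 V; loaded: 0.307 V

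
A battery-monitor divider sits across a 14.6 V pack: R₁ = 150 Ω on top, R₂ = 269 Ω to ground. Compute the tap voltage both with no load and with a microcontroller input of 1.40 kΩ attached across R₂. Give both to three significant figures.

Open-circuit: V = 14.6 × 269/(150 + 269) = 9.37 V.
With the load, R₂ becomes R₂‖R_L = 225.6 Ω, so V = 14.6 × 225.6/375.6 = 8.77 V.

Unloaded: 9.37 V; loaded: 8.77 V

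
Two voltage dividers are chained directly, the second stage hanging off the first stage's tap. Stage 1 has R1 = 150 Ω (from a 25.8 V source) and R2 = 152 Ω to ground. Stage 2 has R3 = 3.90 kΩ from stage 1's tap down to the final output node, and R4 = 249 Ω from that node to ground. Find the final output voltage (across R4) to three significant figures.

V_out ≈ 0.765 V

Stage 2 presents R3+R4 = 4149 Ω as a load on stage 1's tap.
Stage 1's lower leg becomes R2‖(R3+R4) = 146.6 Ω, so V_mid = 25.8 × 146.6/296.6 = 12.75 V.
Stage 2 is itself unloaded: V_out = V_mid × R4/(R3+R4) = 12.75 × 249/4149 = 0.765 V.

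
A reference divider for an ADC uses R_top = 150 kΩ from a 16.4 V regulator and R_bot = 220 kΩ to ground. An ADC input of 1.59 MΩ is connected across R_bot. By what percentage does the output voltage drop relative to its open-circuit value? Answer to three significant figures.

5.31 %

The divider's output (Thévenin) resistance is R_top‖R_bot = 89.19 kΩ.
Fractional drop under load = R_th/(R_th + R_L) = 89.19 / (89.19 + 1590) = 0.05311.
So the output falls by 5.31 %.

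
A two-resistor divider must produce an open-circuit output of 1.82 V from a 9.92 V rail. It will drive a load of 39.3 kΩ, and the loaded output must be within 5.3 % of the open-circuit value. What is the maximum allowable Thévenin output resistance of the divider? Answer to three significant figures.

R_th ≤ 2.20 kΩ

Loading drop = R_th/(R_th + R_L) ≤ 0.0530, so R_th ≤ R_L · ε/(1−ε) = 39.3 kΩ × 0.0530/0.9470 = 2.20 kΩ.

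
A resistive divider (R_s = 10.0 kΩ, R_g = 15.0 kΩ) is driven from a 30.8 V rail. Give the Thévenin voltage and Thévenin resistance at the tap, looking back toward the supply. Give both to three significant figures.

V_th = 18.5 V, R_th = 6.00 kΩ

V_th is the open-circuit tap voltage: 30.8 × 15.0/(10.0 + 15.0) = 18.5 V.
With the supply zeroed, R_s and R_g appear in parallel from the tap: R_th = R_s‖R_g = (10.0 × 15.0)/25.00 = 6.00 kΩ.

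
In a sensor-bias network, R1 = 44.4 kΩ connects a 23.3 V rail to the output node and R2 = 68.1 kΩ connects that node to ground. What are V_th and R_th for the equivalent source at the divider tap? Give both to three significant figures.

V_th = 14.1 V, R_th = 26.9 kΩ

V_th is the open-circuit tap voltage: 23.3 × 68.1/(44.4 + 68.1) = 14.1 V.
With the supply zeroed, R1 and R2 appear in parallel from the tap: R_th = R1‖R2 = (44.4 × 68.1)/112.5 = 26.9 kΩ.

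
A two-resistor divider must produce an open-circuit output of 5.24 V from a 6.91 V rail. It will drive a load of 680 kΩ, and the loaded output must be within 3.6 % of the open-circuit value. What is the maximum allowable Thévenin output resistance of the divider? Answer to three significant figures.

Loading drop = R_th/(R_th + R_L) ≤ 0.0360, so R_th ≤ R_L · ε/(1−ε) = 680 kΩ × 0.0360/0.9640 = 25.4 kΩ.
(Any R1, R2 with R2/(R1+R2) = 0.758 and R1‖R2 ≤ 25.4 kΩ will meet the spec.)

R_th ≤ 25.4 kΩ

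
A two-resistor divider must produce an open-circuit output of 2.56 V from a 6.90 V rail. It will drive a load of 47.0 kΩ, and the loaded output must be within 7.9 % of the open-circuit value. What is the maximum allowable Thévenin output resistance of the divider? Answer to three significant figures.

Loading drop = R_th/(R_th + R_L) ≤ 0.0790, so R_th ≤ R_L · ε/(1−ε) = 47.0 kΩ × 0.0790/0.9210 = 4.03 kΩ.
(Any R1, R2 with R2/(R1+R2) = 0.371 and R1‖R2 ≤ 4.03 kΩ will meet the spec.)

R_th ≤ 4.03 kΩ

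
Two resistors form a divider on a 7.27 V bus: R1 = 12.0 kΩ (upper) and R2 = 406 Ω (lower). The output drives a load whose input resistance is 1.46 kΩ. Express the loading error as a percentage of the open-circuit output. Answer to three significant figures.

21.2 %

The divider's output (Thévenin) resistance is R1‖R2 = 392.7 Ω.
Fractional drop under load = R_th/(R_th + R_L) = 392.7 / (392.7 + 1460) = 0.2120.
So the output falls by 21.2 %.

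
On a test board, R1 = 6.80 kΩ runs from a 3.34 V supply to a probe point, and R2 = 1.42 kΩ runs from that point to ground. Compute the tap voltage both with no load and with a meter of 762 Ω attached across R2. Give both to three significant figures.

Unloaded: 0.577 V; loaded: 0.227 V

Open-circuit: V = 3.34 × 1420/(6800 + 1420) = 0.577 V.
With the load, R2 becomes R2‖R_L = 495.9 Ω, so V = 3.34 × 495.9/7296 = 0.227 V.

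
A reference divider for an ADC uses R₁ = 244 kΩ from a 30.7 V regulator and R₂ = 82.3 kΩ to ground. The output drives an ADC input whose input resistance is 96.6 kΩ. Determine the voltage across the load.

The load sits in parallel with R₂: R₂‖R_L = (82.3 × 96.6) / (82.3 + 96.6) = 44.44 kΩ.
V_out = 30.7 × 44.44 / (244 + 44.44) = 30.7 × 44.44/288.4 = 4.73 V.
(Unloaded it would have been 7.74 V.)

V_out ≈ 4.73 V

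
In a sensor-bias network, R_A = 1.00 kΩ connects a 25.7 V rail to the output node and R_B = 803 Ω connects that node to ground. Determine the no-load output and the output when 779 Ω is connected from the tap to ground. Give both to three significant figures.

Open-circuit: V = 25.7 × 803/(1000 + 803) = 11.4 V.
With the load, R_B becomes R_B‖R_L = 395.4 Ω, so V = 25.7 × 395.4/1395 = 7.28 V.

Unloaded: 11.4 V; loaded: 7.28 V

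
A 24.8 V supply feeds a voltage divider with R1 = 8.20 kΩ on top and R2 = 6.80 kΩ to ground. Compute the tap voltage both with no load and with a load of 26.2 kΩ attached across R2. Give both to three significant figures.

Unloaded: 11.2 V; loaded: 9.85 V

Open-circuit: V = 24.8 × 6.80/(8.20 + 6.80) = 11.2 V.
With the load, R2 becomes R2‖R_L = 5.399 kΩ, so V = 24.8 × 5.399/13.60 = 9.85 V.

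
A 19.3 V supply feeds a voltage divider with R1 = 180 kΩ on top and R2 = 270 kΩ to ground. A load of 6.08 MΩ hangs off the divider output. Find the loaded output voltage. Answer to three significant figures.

V_out ≈ 11.4 V

The load sits in parallel with R2: R2‖R_L = (270 × 6080) / (270 + 6080) = 258.5 kΩ.
V_out = 19.3 × 258.5 / (180 + 258.5) = 19.3 × 258.5/438.5 = 11.4 V.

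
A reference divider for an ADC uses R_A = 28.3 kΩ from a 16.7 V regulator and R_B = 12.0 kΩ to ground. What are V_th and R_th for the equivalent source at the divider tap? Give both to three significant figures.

V_th is the open-circuit tap voltage: 16.7 × 12.0/(28.3 + 12.0) = 4.97 V.
With the supply zeroed, R_A and R_B appear in parallel from the tap: R_th = R_A‖R_B = (28.3 × 12.0)/40.30 = 8.43 kΩ.

V_th = 4.97 V, R_th = 8.43 kΩ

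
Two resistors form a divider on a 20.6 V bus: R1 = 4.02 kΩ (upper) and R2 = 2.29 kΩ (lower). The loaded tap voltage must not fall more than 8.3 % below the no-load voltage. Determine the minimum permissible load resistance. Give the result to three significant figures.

R_L(min) ≈ 16.1 kΩ

Output resistance R_th = R1‖R2 = (4.02 × 2.29)/6.310 = 1.459 kΩ.
The fractional drop is R_th/(R_th + R_L); requiring this ≤ 0.0830 gives R_L ≥ R_th(1/0.0830 − 1) = 1.459 × 11.05 = 16.1 kΩ.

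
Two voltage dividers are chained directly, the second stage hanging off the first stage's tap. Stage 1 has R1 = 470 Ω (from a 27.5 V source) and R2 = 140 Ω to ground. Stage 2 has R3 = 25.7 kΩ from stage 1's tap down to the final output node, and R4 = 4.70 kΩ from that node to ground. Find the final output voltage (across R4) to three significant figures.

Stage 2 presents R3+R4 = 30400 Ω as a load on stage 1's tap.
Stage 1's lower leg becomes R2‖(R3+R4) = 139.4 Ω, so V_mid = 27.5 × 139.4/609.4 = 6.289 V.
Stage 2 is itself unloaded: V_out = V_mid × R4/(R3+R4) = 6.289 × 4700/30400 = 0.972 V.

V_out ≈ 0.972 V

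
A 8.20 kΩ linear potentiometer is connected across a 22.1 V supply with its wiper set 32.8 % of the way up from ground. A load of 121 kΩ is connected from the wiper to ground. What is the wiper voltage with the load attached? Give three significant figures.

V ≈ 7.14 V

The wiper splits the pot into (1−α)R = 5.510 kΩ above and αR = 2.690 kΩ below.
Lower section ‖ load = 2.631 kΩ.
V_wiper = 22.1 × 2.631/(5.510 + 2.631) = 7.14 V.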